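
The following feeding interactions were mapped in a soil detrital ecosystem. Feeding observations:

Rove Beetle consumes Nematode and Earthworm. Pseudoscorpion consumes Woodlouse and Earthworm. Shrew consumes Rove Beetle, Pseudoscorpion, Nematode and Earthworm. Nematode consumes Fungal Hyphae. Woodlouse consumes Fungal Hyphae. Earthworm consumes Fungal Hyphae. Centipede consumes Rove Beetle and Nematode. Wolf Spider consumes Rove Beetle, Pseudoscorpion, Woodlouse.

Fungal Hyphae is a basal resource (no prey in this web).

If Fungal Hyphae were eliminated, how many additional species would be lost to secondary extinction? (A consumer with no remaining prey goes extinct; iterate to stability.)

8

Remove Fungal Hyphae.
Round 1: Woodlouse (all prey gone), Nematode (all prey gone), Earthworm (all prey gone) → extinct.
Round 2: Pseudoscorpion (all prey gone), Rove Beetle (all prey gone) → extinct.
Round 3: Wolf Spider (all prey gone), Shrew (all prey gone), Centipede (all prey gone) → extinct.
No further losses. Total secondary extinctions: 8.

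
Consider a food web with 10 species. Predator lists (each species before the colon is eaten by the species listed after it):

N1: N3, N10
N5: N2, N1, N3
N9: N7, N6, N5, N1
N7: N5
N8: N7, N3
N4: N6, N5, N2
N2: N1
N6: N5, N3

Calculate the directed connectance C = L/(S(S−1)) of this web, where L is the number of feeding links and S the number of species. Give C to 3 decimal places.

C = 0.200

The web has S = 10 species and L = 18 feeding links.
C = L / (S(S−1)) = 18 / 90 = 0.2000 ≈ 0.200.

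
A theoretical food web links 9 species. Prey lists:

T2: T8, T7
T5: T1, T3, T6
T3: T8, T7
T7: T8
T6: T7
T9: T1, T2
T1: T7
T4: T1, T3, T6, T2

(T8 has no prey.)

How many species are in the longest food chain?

One longest chain: T8 → T7 → T1 → T4.
It has 4 species and 3 links.

4 species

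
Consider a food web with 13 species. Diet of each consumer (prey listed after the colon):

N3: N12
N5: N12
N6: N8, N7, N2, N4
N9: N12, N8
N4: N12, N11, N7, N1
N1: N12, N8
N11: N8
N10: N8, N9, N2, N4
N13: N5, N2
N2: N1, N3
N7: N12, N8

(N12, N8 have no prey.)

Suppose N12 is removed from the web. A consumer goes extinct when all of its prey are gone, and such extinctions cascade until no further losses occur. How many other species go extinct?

Remove N12.
Round 1: N3 (all prey gone), N5 (all prey gone) → extinct.
No further losses. Total secondary extinctions: 2.

2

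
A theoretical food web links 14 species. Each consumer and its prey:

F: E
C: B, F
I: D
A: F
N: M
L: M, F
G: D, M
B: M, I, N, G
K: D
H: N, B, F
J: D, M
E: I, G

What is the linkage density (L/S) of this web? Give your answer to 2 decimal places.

There are L = 22 links among S = 14 species.
L/S = 22/14 = 1.5714 ≈ 1.57.

L/S = 1.57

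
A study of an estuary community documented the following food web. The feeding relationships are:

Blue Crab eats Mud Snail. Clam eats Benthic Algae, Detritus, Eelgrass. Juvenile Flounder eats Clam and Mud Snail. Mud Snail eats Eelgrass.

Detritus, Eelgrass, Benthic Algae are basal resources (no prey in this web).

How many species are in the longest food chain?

3 species

One longest chain: Detritus → Clam → Juvenile Flounder.
It has 3 species and 2 links.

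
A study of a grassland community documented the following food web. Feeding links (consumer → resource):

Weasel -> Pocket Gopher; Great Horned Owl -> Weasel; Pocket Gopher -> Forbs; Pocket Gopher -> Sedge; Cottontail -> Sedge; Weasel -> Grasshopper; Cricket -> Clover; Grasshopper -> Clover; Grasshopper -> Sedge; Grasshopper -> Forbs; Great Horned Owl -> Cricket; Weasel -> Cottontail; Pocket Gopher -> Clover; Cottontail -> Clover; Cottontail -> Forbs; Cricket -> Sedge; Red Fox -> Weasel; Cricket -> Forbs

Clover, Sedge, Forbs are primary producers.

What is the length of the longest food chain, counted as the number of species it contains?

One longest chain: Clover → Pocket Gopher → Weasel → Red Fox.
It has 4 species and 3 links.

4 species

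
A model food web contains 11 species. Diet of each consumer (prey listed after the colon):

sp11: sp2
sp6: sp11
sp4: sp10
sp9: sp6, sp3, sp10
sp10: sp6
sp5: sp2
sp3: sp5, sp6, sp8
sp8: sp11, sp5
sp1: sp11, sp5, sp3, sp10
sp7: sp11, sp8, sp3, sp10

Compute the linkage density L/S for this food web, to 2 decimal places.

There are L = 21 links among S = 11 species.
L/S = 21/11 = 1.9091 ≈ 1.91.

L/S = 1.91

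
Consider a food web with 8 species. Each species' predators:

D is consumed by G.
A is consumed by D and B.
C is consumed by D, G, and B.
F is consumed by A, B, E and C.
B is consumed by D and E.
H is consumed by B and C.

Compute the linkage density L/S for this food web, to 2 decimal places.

There are L = 14 links among S = 8 species.
L/S = 14/8 = 1.7500 ≈ 1.75.

L/S = 1.75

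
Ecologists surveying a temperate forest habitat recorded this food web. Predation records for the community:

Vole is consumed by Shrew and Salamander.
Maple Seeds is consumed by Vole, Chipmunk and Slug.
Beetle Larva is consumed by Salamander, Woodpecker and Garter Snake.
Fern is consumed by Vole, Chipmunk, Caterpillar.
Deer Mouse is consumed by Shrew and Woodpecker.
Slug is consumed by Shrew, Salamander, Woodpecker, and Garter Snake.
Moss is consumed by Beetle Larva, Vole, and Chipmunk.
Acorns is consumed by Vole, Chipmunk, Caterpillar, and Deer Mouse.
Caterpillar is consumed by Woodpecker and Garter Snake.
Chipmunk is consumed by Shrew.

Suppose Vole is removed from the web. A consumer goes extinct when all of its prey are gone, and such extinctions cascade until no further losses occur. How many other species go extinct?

0

Remove Vole.
Every predator of it retains at least one other prey: Salamander still has Slug, Beetle Larva; Shrew still has Chipmunk, Deer Mouse, Slug.
No consumer loses all prey, so no secondary extinctions occur.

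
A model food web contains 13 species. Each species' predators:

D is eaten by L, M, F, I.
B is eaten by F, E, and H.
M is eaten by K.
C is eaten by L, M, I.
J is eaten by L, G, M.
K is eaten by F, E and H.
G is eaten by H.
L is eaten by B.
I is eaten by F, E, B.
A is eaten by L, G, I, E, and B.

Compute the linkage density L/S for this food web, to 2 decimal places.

There are L = 27 links among S = 13 species.
L/S = 27/13 = 2.0769 ≈ 2.08.

L/S = 2.08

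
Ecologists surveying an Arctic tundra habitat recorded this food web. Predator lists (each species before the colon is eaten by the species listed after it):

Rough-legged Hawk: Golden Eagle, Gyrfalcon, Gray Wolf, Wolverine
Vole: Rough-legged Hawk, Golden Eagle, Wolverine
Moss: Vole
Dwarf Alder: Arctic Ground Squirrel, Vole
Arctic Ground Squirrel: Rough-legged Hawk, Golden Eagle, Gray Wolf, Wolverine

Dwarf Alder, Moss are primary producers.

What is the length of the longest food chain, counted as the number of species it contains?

One longest chain: Dwarf Alder → Arctic Ground Squirrel → Rough-legged Hawk → Golden Eagle.
It has 4 species and 3 links.

4 species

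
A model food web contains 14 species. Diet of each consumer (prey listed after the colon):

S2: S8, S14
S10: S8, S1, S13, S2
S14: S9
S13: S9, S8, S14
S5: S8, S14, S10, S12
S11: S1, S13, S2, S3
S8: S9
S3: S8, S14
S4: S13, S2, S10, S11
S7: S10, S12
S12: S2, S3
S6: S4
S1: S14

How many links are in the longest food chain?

One longest chain: S9 → S14 → S1 → S11 → S4 → S6.
It has 6 species and 5 links.

5 links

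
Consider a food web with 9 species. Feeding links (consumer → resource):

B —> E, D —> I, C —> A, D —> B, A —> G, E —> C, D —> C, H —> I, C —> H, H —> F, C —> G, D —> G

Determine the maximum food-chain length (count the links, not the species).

5 links

One longest chain: I → H → C → E → B → D.
It has 6 species and 5 links.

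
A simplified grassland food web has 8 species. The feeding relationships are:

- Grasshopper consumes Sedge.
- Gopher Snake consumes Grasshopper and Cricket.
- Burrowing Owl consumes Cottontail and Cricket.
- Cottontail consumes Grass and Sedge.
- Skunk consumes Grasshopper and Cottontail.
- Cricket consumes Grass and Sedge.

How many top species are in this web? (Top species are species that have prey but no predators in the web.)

Top species (has prey, but nothing eats it): Skunk, Gopher Snake, Burrowing Owl.
Count: 3.

3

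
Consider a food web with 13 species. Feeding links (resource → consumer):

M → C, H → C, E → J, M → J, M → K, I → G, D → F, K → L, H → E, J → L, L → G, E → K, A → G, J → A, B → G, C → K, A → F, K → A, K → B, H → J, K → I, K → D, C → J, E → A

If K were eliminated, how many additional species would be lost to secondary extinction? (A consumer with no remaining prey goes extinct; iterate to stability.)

Remove K.
Round 1: I (all prey gone), D (all prey gone), B (all prey gone) → extinct.
No further losses. Total secondary extinctions: 3.

3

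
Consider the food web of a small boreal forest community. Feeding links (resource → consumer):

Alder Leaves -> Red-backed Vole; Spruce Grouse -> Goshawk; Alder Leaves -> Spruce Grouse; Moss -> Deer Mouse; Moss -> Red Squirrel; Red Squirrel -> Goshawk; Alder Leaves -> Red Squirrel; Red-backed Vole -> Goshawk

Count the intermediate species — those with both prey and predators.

3

Intermediate species (has both prey and predators): Red Squirrel, Spruce Grouse, Red-backed Vole.
Count: 3.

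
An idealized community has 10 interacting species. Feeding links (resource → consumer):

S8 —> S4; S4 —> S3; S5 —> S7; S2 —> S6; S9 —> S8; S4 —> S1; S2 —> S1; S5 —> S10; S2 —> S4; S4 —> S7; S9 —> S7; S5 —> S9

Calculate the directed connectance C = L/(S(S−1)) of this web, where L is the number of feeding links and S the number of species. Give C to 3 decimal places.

The web has S = 10 species and L = 12 feeding links.
C = L / (S(S−1)) = 12 / 90 = 0.1333 ≈ 0.133.

C = 0.133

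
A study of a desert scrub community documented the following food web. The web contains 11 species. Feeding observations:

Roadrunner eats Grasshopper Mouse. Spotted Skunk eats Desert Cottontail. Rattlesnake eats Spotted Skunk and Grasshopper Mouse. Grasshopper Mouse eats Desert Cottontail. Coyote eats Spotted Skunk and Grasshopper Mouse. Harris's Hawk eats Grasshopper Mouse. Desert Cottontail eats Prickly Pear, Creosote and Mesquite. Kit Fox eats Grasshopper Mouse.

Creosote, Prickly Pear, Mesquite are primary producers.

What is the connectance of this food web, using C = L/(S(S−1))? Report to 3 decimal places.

The web has S = 11 species and L = 12 feeding links.
C = L / (S(S−1)) = 12 / 110 = 0.1091 ≈ 0.109.

C = 0.109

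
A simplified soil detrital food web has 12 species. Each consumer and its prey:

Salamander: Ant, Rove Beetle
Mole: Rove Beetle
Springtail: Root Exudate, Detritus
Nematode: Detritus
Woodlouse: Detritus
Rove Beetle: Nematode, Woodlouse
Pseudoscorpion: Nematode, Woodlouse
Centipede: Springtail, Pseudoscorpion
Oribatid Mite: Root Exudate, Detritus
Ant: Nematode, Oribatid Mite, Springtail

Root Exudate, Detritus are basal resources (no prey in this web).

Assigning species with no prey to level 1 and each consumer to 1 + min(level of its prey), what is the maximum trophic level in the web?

Basal resources (level 1): Root Exudate, Detritus.
Following each consumer down to its lowest-level prey: Detritus → Nematode → Ant → Salamander (levels 1 through 4).
All prey of Salamander (Ant 3, Rove Beetle 3) are at level 3 or above, so Salamander is at level 1 + 3 = 4.
Every consumer has at least one prey at level 3 or below, so none exceeds level 4.

4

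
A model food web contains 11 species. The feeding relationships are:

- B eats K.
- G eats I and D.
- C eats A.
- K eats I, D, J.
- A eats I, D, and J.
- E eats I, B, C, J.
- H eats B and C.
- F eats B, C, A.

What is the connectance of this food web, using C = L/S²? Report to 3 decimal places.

The web has S = 11 species and L = 19 feeding links.
C = L / S² = 19 / 121 = 0.1570 ≈ 0.157.

C = 0.157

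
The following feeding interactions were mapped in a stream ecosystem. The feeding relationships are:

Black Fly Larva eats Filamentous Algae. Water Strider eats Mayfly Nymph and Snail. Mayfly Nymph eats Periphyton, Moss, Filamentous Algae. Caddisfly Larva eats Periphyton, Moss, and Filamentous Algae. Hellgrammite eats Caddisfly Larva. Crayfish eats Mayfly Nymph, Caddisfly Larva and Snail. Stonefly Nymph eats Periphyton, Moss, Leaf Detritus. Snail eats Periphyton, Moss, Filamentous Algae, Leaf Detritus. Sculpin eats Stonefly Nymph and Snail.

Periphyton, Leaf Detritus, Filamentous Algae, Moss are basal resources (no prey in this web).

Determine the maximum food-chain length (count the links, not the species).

One longest chain: Periphyton → Snail → Water Strider.
It has 3 species and 2 links.

2 links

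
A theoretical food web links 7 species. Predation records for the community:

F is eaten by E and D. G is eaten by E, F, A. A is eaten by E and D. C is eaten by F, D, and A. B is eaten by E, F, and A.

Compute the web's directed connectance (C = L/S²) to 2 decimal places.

The web has S = 7 species and L = 13 feeding links.
C = L / S² = 13 / 49 = 0.2653 ≈ 0.27.

C = 0.27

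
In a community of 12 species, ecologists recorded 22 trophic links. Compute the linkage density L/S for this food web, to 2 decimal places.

L/S = 1.83

There are L = 22 links among S = 12 species.
L/S = 22/12 = 1.8333 ≈ 1.83.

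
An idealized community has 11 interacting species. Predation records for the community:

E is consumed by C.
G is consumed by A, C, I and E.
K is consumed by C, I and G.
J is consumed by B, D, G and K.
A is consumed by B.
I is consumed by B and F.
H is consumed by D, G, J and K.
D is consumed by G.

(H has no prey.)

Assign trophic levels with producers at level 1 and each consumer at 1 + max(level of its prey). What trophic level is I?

Trophic level 5

H is a producer → level 1.
J eats H → level 2.
D eats J (level 2); other prey at levels: H 1 → level 3.
G eats D (level 3); other prey at levels: H 1, J 2, K 3 → level 4.
I eats G (level 4); other prey at levels: K 3 → level 5.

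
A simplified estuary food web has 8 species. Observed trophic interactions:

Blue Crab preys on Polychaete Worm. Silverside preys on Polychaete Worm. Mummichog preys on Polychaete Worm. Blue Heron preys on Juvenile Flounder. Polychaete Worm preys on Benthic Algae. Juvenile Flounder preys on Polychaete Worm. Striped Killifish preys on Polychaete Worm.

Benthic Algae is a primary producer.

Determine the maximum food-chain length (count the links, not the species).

3 links

One longest chain: Benthic Algae → Polychaete Worm → Juvenile Flounder → Blue Heron.
It has 4 species and 3 links.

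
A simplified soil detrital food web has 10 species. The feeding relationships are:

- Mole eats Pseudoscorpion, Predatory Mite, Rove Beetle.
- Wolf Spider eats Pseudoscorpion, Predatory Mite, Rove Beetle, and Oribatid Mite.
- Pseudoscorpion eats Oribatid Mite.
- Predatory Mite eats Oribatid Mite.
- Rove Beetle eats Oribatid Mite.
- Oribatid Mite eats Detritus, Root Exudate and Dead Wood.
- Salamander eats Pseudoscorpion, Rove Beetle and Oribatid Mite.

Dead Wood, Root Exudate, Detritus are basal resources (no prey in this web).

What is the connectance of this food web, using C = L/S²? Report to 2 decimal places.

C = 0.16

The web has S = 10 species and L = 16 feeding links.
C = L / S² = 16 / 100 = 0.1600 ≈ 0.16.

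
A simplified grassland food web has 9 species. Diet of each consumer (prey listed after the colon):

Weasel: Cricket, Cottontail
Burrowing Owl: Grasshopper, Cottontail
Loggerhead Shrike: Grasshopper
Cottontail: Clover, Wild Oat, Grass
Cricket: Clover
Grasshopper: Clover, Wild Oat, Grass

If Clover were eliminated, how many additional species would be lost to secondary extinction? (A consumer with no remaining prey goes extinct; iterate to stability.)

Remove Clover.
Round 1: Cricket (all prey gone) → extinct.
No further losses. Total secondary extinctions: 1.

1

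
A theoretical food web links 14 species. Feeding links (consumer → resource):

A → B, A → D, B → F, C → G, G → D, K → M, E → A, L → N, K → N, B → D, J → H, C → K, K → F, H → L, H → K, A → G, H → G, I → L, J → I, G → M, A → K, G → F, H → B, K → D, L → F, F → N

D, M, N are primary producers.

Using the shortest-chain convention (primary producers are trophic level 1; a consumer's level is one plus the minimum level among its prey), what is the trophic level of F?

Trophic level 2

N is a producer → level 1.
F eats N → level 2.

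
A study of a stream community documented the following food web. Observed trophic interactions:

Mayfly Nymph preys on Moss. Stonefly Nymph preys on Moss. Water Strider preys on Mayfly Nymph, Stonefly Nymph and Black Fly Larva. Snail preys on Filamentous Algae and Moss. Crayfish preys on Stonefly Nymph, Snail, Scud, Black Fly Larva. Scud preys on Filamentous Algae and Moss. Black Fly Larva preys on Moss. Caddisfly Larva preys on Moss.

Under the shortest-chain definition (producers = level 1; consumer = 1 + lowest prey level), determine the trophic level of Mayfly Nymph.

Trophic level 2

Moss is a producer → level 1.
Mayfly Nymph eats Moss → level 2.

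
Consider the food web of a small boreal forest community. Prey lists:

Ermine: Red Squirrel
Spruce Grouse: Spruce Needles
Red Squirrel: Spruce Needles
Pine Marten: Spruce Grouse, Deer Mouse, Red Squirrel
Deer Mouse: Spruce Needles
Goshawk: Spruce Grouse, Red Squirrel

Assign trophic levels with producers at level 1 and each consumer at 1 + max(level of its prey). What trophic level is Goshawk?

Trophic level 3

Spruce Needles is a producer → level 1.
Spruce Grouse eats Spruce Needles → level 2.
Goshawk eats Spruce Grouse (level 2); other prey at levels: Red Squirrel 2 → level 3.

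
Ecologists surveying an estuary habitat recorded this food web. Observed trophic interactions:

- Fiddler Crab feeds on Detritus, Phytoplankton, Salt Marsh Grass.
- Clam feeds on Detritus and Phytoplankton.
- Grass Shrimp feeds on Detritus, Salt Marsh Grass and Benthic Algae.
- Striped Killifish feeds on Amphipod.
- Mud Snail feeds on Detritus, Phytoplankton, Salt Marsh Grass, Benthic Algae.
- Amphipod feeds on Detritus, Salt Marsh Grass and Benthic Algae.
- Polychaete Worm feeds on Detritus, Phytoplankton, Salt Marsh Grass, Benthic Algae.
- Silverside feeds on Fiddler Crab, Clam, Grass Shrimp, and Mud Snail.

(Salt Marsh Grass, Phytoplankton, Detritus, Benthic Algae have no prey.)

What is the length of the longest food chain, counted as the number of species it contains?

3 species

One longest chain: Salt Marsh Grass → Mud Snail → Silverside.
It has 3 species and 2 links.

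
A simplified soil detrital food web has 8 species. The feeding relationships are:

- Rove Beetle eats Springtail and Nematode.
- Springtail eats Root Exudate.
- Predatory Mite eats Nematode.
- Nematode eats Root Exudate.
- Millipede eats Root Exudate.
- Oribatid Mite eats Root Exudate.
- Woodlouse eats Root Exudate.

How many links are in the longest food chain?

2 links

One longest chain: Root Exudate → Nematode → Predatory Mite.
It has 3 species and 2 links.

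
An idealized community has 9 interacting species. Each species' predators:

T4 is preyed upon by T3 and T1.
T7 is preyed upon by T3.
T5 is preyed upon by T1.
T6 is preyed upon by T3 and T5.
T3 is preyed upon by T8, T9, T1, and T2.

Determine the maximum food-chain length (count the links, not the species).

One longest chain: T7 → T3 → T2.
It has 3 species and 2 links.

2 links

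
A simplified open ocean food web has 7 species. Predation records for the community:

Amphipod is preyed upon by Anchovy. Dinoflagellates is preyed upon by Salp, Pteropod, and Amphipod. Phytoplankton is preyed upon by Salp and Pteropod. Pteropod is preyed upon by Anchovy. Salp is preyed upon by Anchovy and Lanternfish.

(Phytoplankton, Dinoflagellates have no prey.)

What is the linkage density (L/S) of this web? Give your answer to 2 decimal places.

L/S = 1.29

There are L = 9 links among S = 7 species.
L/S = 9/7 = 1.2857 ≈ 1.29.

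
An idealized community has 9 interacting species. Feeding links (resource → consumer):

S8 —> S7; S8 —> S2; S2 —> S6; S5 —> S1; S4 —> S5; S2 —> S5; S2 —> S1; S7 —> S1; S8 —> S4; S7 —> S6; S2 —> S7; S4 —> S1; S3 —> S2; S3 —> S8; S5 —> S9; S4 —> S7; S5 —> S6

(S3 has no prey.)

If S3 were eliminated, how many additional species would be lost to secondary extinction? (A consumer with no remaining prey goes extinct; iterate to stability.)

Remove S3.
Round 1: S8 (all prey gone) → extinct.
Round 2: S2 (all prey gone), S4 (all prey gone) → extinct.
Round 3: S5 (all prey gone), S7 (all prey gone) → extinct.
Round 4: S6 (all prey gone), S1 (all prey gone), S9 (all prey gone) → extinct.
No further losses. Total secondary extinctions: 8.

8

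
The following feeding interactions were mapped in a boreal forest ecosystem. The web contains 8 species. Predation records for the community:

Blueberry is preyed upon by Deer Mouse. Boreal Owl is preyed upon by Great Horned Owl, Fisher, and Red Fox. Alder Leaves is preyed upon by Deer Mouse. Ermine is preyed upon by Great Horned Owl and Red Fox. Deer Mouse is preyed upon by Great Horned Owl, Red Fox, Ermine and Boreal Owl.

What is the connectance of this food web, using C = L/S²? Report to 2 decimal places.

C = 0.17

The web has S = 8 species and L = 11 feeding links.
C = L / S² = 11 / 64 = 0.1719 ≈ 0.17.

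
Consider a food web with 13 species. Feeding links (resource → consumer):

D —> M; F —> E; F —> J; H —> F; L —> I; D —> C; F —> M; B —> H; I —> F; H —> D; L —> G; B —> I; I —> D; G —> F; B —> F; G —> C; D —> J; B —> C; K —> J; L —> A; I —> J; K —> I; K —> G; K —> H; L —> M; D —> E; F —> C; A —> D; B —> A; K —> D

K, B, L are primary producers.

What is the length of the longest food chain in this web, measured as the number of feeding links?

One longest chain: K → H → D → C.
It has 4 species and 3 links.

3 links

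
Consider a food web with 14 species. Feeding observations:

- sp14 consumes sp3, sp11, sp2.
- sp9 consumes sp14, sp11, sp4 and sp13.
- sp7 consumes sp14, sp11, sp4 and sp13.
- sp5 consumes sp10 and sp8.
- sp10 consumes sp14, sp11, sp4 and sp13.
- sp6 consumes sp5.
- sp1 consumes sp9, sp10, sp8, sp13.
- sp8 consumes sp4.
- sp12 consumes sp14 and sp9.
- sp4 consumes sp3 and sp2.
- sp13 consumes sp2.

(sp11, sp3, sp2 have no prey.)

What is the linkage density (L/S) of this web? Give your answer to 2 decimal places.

L/S = 2.00

There are L = 28 links among S = 14 species.
L/S = 28/14 = 2.0000 ≈ 2.00.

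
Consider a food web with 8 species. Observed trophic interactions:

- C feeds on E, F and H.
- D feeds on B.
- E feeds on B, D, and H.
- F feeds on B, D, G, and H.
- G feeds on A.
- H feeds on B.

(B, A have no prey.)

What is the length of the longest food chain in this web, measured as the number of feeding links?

3 links

One longest chain: B → H → E → C.
It has 4 species and 3 links.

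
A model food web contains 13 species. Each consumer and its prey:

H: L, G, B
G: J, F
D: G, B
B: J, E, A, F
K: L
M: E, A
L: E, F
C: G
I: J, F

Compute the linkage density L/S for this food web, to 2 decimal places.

L/S = 1.46

There are L = 19 links among S = 13 species.
L/S = 19/13 = 1.4615 ≈ 1.46.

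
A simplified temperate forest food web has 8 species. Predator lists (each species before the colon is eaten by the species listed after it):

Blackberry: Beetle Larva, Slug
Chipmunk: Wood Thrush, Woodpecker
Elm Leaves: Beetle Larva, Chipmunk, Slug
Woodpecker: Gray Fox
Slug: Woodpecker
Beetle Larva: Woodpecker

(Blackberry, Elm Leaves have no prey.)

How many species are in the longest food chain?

One longest chain: Blackberry → Beetle Larva → Woodpecker → Gray Fox.
It has 4 species and 3 links.

4 species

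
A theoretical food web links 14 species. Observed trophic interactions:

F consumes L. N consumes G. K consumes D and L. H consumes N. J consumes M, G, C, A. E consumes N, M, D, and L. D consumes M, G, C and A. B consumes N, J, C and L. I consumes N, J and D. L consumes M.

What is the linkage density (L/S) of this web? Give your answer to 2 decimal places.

There are L = 25 links among S = 14 species.
L/S = 25/14 = 1.7857 ≈ 1.79.

L/S = 1.79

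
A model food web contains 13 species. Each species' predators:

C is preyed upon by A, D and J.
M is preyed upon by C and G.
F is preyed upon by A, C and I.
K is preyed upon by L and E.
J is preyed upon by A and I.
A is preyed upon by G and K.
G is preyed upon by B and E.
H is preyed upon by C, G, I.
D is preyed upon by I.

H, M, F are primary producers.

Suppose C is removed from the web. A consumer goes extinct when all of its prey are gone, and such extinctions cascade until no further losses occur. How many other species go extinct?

Remove C.
Round 1: J (all prey gone), D (all prey gone) → extinct.
No further losses. Total secondary extinctions: 2.

2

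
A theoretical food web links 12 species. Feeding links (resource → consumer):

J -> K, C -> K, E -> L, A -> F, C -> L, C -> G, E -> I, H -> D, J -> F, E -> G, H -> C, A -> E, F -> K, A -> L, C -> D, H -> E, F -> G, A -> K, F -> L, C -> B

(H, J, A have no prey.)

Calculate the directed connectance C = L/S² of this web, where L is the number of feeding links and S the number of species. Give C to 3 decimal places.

C = 0.139

The web has S = 12 species and L = 20 feeding links.
C = L / S² = 20 / 144 = 0.1389 ≈ 0.139.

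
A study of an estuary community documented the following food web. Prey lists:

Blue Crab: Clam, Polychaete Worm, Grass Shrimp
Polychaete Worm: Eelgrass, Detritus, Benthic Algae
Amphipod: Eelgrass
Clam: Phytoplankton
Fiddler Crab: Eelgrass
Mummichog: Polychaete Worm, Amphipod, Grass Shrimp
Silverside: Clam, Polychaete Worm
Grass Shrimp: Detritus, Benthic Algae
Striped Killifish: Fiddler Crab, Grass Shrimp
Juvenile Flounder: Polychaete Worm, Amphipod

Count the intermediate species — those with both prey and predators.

Intermediate species (has both prey and predators): Clam, Fiddler Crab, Polychaete Worm, Amphipod, Grass Shrimp.
Count: 5.

5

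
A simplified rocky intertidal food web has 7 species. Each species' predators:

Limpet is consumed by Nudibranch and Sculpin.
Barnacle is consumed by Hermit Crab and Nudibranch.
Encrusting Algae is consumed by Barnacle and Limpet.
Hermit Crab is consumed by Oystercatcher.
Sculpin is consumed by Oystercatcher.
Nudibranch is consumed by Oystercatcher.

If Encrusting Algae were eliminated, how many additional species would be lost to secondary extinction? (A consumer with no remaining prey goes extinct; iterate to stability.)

6

Remove Encrusting Algae.
Round 1: Barnacle (all prey gone), Limpet (all prey gone) → extinct.
Round 2: Nudibranch (all prey gone), Sculpin (all prey gone), Hermit Crab (all prey gone) → extinct.
Round 3: Oystercatcher (all prey gone) → extinct.
No further losses. Total secondary extinctions: 6.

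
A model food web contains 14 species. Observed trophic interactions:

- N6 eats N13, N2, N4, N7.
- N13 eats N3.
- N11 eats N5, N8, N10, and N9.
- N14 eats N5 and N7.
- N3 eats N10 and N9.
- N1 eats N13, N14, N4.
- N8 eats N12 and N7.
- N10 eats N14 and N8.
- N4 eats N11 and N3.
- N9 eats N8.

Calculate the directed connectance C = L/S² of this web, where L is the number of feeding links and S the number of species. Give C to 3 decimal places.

The web has S = 14 species and L = 23 feeding links.
C = L / S² = 23 / 196 = 0.1173 ≈ 0.117.

C = 0.117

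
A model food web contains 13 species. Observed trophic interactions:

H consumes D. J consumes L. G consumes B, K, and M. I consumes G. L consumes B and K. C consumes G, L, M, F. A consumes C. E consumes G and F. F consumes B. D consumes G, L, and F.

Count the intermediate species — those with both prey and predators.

Intermediate species (has both prey and predators): L, F, G, C, D.
Count: 5.

5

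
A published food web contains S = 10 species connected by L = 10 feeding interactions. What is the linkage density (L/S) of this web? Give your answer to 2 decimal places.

There are L = 10 links among S = 10 species.
L/S = 10/10 = 1.0000 ≈ 1.00.

L/S = 1.00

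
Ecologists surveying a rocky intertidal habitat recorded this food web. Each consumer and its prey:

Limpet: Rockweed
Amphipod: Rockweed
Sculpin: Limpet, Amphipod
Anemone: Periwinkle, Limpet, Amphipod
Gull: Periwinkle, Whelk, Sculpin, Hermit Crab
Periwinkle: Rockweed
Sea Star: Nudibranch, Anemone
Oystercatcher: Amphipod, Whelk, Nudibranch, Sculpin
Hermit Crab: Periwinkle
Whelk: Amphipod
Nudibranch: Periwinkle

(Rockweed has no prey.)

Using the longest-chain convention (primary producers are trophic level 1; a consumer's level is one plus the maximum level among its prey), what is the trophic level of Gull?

Trophic level 4

Rockweed is a producer → level 1.
Periwinkle eats Rockweed → level 2.
Hermit Crab eats Periwinkle → level 3.
Gull eats Hermit Crab (level 3); other prey at levels: Periwinkle 2, Whelk 3, Sculpin 3 → level 4.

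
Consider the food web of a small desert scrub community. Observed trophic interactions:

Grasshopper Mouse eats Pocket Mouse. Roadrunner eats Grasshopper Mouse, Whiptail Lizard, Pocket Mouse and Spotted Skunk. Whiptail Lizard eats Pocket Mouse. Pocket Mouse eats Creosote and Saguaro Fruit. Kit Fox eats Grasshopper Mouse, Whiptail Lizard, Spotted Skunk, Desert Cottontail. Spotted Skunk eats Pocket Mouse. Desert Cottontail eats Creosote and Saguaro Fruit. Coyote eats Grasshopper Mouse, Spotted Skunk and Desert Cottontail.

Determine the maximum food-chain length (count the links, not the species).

One longest chain: Creosote → Pocket Mouse → Grasshopper Mouse → Kit Fox.
It has 4 species and 3 links.

3 links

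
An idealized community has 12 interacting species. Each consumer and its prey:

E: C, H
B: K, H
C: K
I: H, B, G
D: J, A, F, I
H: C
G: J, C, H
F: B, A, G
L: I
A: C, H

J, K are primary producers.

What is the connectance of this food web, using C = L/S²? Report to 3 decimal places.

C = 0.153

The web has S = 12 species and L = 22 feeding links.
C = L / S² = 22 / 144 = 0.1528 ≈ 0.153.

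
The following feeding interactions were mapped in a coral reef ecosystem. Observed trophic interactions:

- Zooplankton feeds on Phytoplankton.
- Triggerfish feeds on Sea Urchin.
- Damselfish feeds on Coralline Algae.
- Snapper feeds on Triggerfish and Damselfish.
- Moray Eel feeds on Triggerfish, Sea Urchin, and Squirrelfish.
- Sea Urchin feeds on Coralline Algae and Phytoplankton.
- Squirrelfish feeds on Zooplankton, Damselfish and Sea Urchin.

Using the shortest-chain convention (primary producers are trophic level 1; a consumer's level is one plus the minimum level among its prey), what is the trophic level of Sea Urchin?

Coralline Algae is a producer → level 1.
Sea Urchin eats Coralline Algae → level 2.

Trophic level 2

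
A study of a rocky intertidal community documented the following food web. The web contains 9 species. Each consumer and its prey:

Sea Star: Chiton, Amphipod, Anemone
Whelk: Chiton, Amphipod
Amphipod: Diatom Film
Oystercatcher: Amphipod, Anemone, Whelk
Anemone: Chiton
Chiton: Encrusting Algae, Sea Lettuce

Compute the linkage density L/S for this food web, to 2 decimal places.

There are L = 12 links among S = 9 species.
L/S = 12/9 = 1.3333 ≈ 1.33.

L/S = 1.33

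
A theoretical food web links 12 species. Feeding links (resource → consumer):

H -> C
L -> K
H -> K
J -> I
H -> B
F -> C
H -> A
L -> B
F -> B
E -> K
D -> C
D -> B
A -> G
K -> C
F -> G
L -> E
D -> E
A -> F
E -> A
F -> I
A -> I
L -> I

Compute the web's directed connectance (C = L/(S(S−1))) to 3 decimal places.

C = 0.167

The web has S = 12 species and L = 22 feeding links.
C = L / (S(S−1)) = 22 / 132 = 0.1667 ≈ 0.167.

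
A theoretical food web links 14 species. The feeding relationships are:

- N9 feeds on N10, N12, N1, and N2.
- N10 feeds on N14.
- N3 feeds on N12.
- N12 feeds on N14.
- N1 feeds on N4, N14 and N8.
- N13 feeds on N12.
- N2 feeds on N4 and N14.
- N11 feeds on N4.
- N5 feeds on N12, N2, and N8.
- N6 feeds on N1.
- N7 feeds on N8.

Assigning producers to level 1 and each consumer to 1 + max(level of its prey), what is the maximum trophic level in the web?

3

Producers (level 1): N8, N4, N14.
N14 → N12 → N5 gives N5 level 3.
No species has a prey at level 3, so no species reaches level 4.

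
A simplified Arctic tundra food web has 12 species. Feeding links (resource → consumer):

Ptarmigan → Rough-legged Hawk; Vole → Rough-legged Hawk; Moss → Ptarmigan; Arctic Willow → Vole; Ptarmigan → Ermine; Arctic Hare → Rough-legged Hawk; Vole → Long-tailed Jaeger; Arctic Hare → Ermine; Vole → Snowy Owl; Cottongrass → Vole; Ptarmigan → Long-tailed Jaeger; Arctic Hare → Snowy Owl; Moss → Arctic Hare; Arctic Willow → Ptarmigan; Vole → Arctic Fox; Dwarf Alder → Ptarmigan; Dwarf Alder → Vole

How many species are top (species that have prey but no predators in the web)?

5

Top species (has prey, but nothing eats it): Arctic Fox, Ermine, Snowy Owl, Rough-legged Hawk, Long-tailed Jaeger.
Count: 5.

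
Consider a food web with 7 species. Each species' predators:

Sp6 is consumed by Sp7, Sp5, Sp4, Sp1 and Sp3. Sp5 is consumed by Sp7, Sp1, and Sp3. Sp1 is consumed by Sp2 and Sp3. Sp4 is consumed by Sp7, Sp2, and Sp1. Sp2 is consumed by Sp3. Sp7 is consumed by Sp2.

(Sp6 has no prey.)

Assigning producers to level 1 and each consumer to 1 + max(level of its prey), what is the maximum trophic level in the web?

Producers (level 1): Sp6.
Sp6 → Sp4 → Sp7 → Sp2 → Sp3 gives Sp3 level 5.
No species has a prey at level 5, so no species reaches level 6.

5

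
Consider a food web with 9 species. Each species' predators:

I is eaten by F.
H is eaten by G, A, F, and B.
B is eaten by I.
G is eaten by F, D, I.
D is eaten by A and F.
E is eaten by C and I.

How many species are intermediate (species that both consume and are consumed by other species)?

4

Intermediate species (has both prey and predators): G, B, I, D.
Count: 4.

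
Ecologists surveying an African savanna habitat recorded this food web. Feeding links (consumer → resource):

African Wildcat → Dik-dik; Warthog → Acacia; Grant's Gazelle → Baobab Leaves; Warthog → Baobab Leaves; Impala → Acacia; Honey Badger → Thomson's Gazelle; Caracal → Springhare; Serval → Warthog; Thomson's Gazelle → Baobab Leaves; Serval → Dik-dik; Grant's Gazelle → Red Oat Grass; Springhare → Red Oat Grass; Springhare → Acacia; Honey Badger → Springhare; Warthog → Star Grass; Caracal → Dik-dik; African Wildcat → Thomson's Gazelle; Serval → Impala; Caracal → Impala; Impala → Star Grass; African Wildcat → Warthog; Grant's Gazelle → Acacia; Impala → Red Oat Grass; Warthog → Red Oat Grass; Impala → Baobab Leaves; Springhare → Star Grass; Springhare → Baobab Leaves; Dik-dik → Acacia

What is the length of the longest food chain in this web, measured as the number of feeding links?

2 links

One longest chain: Baobab Leaves → Warthog → African Wildcat.
It has 3 species and 2 links.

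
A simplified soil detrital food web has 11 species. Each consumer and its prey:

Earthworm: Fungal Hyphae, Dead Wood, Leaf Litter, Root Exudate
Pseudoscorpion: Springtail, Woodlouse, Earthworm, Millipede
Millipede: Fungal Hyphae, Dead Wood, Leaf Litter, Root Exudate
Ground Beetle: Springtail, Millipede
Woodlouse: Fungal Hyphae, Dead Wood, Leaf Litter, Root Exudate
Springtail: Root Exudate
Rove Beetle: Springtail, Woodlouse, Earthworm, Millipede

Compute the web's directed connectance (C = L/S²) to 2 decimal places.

C = 0.19

The web has S = 11 species and L = 23 feeding links.
C = L / S² = 23 / 121 = 0.1901 ≈ 0.19.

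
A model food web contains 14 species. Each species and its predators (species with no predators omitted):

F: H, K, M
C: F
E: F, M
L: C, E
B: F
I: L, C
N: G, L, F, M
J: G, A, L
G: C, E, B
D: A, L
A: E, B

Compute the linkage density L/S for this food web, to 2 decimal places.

There are L = 25 links among S = 14 species.
L/S = 25/14 = 1.7857 ≈ 1.79.

L/S = 1.79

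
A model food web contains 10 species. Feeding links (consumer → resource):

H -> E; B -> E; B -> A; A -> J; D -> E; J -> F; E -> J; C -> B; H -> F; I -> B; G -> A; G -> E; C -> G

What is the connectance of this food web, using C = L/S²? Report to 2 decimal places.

C = 0.13

The web has S = 10 species and L = 13 feeding links.
C = L / S² = 13 / 100 = 0.1300 ≈ 0.13.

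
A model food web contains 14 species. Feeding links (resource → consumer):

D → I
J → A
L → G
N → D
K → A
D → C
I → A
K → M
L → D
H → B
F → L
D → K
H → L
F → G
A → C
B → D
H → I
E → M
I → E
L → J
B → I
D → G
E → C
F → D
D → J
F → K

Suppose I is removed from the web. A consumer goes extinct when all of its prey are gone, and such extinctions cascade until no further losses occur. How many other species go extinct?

Remove I.
Round 1: E (all prey gone) → extinct.
No further losses. Total secondary extinctions: 1.

1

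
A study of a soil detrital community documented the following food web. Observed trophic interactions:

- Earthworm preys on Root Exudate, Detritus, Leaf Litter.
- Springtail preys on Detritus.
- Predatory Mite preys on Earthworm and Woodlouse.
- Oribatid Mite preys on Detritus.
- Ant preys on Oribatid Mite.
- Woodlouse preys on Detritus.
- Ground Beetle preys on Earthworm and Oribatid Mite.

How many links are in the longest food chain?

One longest chain: Detritus → Oribatid Mite → Ant.
It has 3 species and 2 links.

2 links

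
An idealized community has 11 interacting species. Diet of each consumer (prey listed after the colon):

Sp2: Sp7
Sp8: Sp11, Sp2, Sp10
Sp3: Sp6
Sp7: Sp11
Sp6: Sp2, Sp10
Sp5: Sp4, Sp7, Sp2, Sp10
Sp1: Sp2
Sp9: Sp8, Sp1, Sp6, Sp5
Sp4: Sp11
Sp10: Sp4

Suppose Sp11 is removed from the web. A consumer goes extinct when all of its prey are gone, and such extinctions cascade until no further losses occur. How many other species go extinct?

Remove Sp11.
Round 1: Sp4 (all prey gone), Sp7 (all prey gone) → extinct.
Round 2: Sp2 (all prey gone), Sp10 (all prey gone) → extinct.
Round 3: Sp8 (all prey gone), Sp1 (all prey gone), Sp6 (all prey gone), Sp5 (all prey gone) → extinct.
Round 4: Sp9 (all prey gone), Sp3 (all prey gone) → extinct.
No further losses. Total secondary extinctions: 10.

10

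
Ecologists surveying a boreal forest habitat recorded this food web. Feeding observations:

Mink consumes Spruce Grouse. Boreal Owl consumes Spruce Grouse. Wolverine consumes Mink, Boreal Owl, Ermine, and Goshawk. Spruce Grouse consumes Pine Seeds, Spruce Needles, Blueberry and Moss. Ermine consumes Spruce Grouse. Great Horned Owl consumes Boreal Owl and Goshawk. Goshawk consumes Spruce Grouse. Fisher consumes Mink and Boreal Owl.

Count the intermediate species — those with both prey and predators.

Intermediate species (has both prey and predators): Spruce Grouse, Boreal Owl, Goshawk, Mink, Ermine.
Count: 5.

5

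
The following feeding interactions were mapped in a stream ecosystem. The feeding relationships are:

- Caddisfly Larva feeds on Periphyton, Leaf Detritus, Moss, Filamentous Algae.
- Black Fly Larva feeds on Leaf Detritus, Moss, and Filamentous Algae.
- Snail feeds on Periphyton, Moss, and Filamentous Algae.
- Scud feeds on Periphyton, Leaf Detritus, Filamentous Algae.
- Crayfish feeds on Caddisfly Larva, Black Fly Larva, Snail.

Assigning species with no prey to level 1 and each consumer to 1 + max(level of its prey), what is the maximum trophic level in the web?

3

Basal resources (level 1): Filamentous Algae, Moss, Leaf Detritus, Periphyton.
Filamentous Algae → Caddisfly Larva → Crayfish gives Crayfish level 3.
No species has a prey at level 3, so no species reaches level 4.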